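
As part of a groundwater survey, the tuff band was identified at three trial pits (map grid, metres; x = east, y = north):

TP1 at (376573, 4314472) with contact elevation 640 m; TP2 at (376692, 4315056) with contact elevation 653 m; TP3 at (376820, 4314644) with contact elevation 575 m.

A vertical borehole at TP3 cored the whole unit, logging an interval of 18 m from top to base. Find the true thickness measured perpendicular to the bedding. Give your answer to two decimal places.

17.06 m

Two edge vectors: TP1→TP2 = (119, 584, 13), TP1→TP3 = (247, 172, -65).
Normal n = (TP1→TP2) × (TP1→TP3) = (-40196, 10946, -123780).
So ∂z/∂x = −n_x/n_z = −0.32474 and ∂z/∂y = −n_y/n_z = 0.08843.
|∇z| = √(a²+b²) = 0.33656, so dip δ = arctan(0.33656) = 18.60°.
True thickness = vertical thickness × cos δ = 18 × cos 18.60° = 17.06 m.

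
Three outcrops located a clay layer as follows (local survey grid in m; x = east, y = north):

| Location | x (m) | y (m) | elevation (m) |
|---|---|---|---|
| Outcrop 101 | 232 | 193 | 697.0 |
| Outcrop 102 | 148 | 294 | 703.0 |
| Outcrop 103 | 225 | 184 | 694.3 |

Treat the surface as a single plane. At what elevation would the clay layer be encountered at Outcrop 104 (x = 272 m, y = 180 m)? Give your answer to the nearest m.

Let the plane be z = a·x + b·y + c.
Outcrop 102−Outcrop 101: −84a + 101b = 6;  Outcrop 103−Outcrop 101: −7a − 9b = −2.7.
Solving gives a = 0.14949, b = 0.18373.
Then c = 697 − a·232 − b·193 = 626.86.
At (272, 180): z = 40.7 + 33.1 + 626.86 = 700.6 m.

701 m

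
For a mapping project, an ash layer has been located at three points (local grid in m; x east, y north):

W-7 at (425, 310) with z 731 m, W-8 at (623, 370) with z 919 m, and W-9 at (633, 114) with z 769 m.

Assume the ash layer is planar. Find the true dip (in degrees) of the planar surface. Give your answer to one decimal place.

44.4°

Two edge vectors: W-7→W-8 = (198, 60, 188), W-7→W-9 = (208, -196, 38).
Normal n = (W-7→W-8) × (W-7→W-9) = (39128, 31580, -51288).
So ∂z/∂x = −n_x/n_z = 0.76291 and ∂z/∂y = −n_y/n_z = 0.61574.
Gradient magnitude |∇z| = √(a² + b²) = √(0.58203 + 0.37913) = 0.98039.
True dip = arctan(0.98039) = 44.4°, dipping toward SW (azimuth ≈ 231°).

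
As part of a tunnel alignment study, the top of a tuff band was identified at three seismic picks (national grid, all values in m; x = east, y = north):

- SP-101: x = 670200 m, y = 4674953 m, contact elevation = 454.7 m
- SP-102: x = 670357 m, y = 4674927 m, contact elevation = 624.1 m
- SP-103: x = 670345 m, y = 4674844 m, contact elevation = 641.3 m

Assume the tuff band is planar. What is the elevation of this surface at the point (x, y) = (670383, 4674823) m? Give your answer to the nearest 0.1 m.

687.5 m

Two edge vectors: SP-101→SP-102 = (157, -26, 169.4), SP-101→SP-103 = (145, -109, 186.6).
Normal n = (SP-101→SP-102) × (SP-101→SP-103) = (13613, -4733.2, -13343).
So ∂z/∂x = −n_x/n_z = 1.020235329 and ∂z/∂y = −n_y/n_z = −0.354732819.
Intercept c from SP-101: 454.7 − 683761.72 + 1658359.26 = 975052.24.
At (670383, 4674823): z = 683948.4 − 1658313.1 + 975052.24 = 687.5 m.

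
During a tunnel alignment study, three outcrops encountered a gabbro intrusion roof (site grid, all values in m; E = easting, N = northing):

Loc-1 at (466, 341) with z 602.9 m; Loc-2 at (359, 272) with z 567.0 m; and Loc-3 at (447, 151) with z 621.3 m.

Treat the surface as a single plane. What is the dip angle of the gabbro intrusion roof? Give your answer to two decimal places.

Let the plane be z = a·E + b·N + c.
Loc-2−Loc-1: −107a − 69b = −35.9;  Loc-3−Loc-1: −19a − 190b = 18.4.
Solving gives a = 0.42540, b = −0.13938.
Gradient magnitude |∇z| = √(a² + b²) = √(0.18096 + 0.01943) = 0.44765.
True dip = arctan(0.44765) = 24.12°, dipping toward WNW (azimuth ≈ 288°).

24.12°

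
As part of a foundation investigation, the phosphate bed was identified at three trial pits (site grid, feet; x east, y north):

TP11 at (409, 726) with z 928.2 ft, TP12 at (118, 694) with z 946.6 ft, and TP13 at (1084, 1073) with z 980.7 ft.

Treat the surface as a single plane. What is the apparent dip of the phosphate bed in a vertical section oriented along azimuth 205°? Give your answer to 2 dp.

15.29°

Let the plane be z = a·x + b·y + c.
TP12−TP11: −291a − 32b = 18.4;  TP13−TP11: 675a + 347b = 52.5.
Solving gives a = −0.10160, b = 0.34894.
Unit vector along 205° is (sin 205°, cos 205°) = (-0.4226, -0.9063).
Slope in that direction = a·(-0.4226) + b·(-0.9063) = −0.27330.
Apparent dip = arctan|0.27330| = 15.29° (true dip is 20.0°, so apparent ≤ true as expected).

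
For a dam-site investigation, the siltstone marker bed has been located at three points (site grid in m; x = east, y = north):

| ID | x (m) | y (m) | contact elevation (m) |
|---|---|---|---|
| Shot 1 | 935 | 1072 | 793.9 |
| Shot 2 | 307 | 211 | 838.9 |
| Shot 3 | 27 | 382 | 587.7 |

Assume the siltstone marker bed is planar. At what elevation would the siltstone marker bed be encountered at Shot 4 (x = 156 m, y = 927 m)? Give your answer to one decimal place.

398.5 m

Let the plane be z = a·x + b·y + c.
Shot 2−Shot 1: −628a − 861b = 45;  Shot 3−Shot 1: −908a − 690b = −206.2.
Solving gives a = 0.598586, b = −0.488864.
Then c = 793.9 − a·935 − b·1072 = 758.28.
At (156, 927): z = 93.4 − 453.2 + 758.28 = 398.5 m.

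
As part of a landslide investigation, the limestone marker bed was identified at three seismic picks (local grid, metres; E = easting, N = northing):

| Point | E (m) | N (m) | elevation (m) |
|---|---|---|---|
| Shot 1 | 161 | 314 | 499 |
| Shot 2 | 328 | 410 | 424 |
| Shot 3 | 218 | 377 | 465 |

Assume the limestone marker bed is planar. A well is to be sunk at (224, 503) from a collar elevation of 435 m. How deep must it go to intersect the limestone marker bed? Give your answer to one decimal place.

Two edge vectors: Shot 1→Shot 2 = (167, 96, -75), Shot 1→Shot 3 = (57, 63, -34).
Normal n = (Shot 1→Shot 2) × (Shot 1→Shot 3) = (1461, 1403, 5049).
So ∂z/∂E = −n_x/n_z = −0.28936 and ∂z/∂N = −n_y/n_z = −0.27788.
Intercept c from Shot 1: 499 + 46.59 + 87.25 = 632.84.
At (224, 503): z_contact = −64.82 − 139.77 + 632.84 = 428.25 m.
Depth below ground = 435 − 428.25 = 6.7 m.

6.7 m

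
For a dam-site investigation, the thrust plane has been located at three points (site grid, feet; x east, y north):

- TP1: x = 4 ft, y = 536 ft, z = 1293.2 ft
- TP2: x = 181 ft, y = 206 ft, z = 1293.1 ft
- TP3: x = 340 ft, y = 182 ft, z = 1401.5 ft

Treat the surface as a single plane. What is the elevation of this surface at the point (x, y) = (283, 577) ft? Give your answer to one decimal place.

Let the plane be z = a·x + b·y + c.
TP2−TP1: 177a − 330b = −0.1;  TP3−TP1: 336a − 354b = 108.3.
Solving gives a = 0.74187, b = 0.39821.
Then c = 1293.2 − a·4 − b·536 = 1076.79.
At (283, 577): z = 209.9 + 229.8 + 1076.79 = 1516.5 ft.

1516.5 ft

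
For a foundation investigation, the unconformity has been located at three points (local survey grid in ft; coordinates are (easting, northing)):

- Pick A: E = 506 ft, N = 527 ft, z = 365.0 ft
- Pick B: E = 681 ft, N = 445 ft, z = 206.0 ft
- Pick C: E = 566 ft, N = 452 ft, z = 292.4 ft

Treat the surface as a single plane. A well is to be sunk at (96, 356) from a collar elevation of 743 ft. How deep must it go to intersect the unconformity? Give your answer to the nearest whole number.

146 ft

Let the plane be z = a·E + b·N + c.
Pick B−Pick A: 175a − 82b = −159;  Pick C−Pick A: 60a − 75b = −72.6.
Solving gives a = −0.72782, b = 0.38574.
Then c = 365 − a·506 − b·527 = 529.99.
At (96, 356): z_contact = −69.9 + 137.3 + 529.99 = 597.4 ft.
Depth below ground = 743 − 597.4 = 146 ft.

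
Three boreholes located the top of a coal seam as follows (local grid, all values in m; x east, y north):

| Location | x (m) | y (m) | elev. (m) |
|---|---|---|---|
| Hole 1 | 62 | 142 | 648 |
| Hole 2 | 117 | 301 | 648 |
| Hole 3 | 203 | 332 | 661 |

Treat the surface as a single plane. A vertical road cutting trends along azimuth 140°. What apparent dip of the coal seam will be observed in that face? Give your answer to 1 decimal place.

8.9°

Let the plane be z = a·x + b·y + c.
Hole 2−Hole 1: 55a + 159b = 0;  Hole 3−Hole 1: 141a + 190b = 13.
Solving gives a = 0.17270, b = −0.05974.
Unit vector along 140° is (sin 140°, cos 140°) = (0.6428, -0.7660).
Slope in that direction = a·(0.6428) + b·(-0.7660) = 0.15677.
Apparent dip = arctan|0.15677| = 8.9° (true dip is 10.4°, so apparent ≤ true as expected).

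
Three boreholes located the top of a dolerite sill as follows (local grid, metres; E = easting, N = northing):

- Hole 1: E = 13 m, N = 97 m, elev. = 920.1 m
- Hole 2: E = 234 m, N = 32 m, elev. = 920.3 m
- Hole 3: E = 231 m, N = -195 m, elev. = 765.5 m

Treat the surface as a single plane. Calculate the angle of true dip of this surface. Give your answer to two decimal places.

Two edge vectors: Hole 1→Hole 2 = (221, -65, 0.2), Hole 1→Hole 3 = (218, -292, -154.6).
Normal n = (Hole 1→Hole 2) × (Hole 1→Hole 3) = (10107.4, 34210.2, -50362).
So ∂z/∂E = −n_x/n_z = 0.20069 and ∂z/∂N = −n_y/n_z = 0.67929.
Gradient magnitude |∇z| = √(a² + b²) = √(0.04028 + 0.46143) = 0.70831.
True dip = arctan(0.70831) = 35.31°, dipping toward SSW (azimuth ≈ 196°).

35.31°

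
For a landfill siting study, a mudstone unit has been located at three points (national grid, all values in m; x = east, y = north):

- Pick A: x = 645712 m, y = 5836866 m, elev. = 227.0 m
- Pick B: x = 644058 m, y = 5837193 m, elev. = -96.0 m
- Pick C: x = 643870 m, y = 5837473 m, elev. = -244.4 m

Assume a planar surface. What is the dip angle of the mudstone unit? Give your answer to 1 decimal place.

Two edge vectors: Pick A→Pick B = (-1654, 327, -323), Pick A→Pick C = (-1842, 607, -471.4).
Normal n = (Pick A→Pick B) × (Pick A→Pick C) = (41913.2, -184729.6, -401644).
So ∂z/∂x = −n_x/n_z = 0.10435 and ∂z/∂y = −n_y/n_z = −0.45993.
Gradient magnitude |∇z| = √(a² + b²) = √(0.01089 + 0.21154) = 0.47162.
True dip = arctan(0.47162) = 25.2°, dipping toward NNW (azimuth ≈ 347°).

25.2°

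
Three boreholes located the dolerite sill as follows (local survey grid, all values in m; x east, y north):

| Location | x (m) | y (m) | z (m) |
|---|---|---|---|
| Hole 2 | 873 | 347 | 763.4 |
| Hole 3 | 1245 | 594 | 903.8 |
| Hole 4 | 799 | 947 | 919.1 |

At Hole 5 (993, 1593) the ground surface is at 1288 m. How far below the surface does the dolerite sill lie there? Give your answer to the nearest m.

149 m

Let the plane be z = a·x + b·y + c.
Hole 3−Hole 2: 372a + 247b = 140.4;  Hole 4−Hole 2: −74a + 600b = 155.7.
Solving gives a = 0.18959, b = 0.28288.
Then c = 763.4 − a·873 − b·347 = 499.73.
At (993, 1593): z_contact = 188.3 + 450.6 + 499.73 = 1138.6 m.
Depth below ground = 1288 − 1138.6 = 149 m.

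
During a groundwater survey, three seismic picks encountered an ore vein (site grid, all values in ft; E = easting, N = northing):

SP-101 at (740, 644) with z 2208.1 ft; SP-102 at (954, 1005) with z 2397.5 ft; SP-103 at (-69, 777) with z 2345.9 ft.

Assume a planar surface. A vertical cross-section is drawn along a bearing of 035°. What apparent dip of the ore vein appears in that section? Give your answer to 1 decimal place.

Let the plane be z = a·E + b·N + c.
SP-102−SP-101: 214a + 361b = 189.4;  SP-103−SP-101: −809a + 133b = 137.8.
Solving gives a = −0.07661, b = 0.57007.
Unit vector along 035° is (sin 35°, cos 35°) = (0.5736, 0.8192).
Slope in that direction = a·(0.5736) + b·(0.8192) = 0.42303.
Apparent dip = arctan|0.42303| = 22.9° (true dip is 29.9°, so apparent ≤ true as expected).

22.9°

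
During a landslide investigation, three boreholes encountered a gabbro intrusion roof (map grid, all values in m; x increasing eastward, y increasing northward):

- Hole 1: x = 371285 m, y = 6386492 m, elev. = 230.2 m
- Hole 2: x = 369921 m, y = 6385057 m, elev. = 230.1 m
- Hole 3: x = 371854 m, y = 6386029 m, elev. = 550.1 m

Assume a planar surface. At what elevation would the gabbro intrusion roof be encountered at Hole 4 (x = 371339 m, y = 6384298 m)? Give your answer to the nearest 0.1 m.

Let the plane be z = a·x + b·y + c.
Hole 2−Hole 1: −1364a − 1435b = −0.1;  Hole 3−Hole 1: 569a − 463b = 319.9.
Solving gives a = 0.317049654, b = −0.301293190.
Then c = 230.2 − a·371285 − b·6386492 = 1806720.97.
At (371339, 6384298): z = 117732.9 − 1923545.5 + 1806720.97 = 908.4 m.

908.4 m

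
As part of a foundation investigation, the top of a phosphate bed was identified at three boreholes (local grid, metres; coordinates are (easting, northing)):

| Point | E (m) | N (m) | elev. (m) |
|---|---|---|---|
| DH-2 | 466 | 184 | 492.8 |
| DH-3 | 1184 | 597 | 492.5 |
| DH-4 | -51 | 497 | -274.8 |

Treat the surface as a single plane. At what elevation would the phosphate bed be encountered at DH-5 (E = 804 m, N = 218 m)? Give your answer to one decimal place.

694.5 m

Two edge vectors: DH-2→DH-3 = (718, 413, -0.3), DH-2→DH-4 = (-517, 313, -767.6).
Normal n = (DH-2→DH-3) × (DH-2→DH-4) = (-316924.9, 551291.9, 438255).
So ∂z/∂E = −n_x/n_z = 0.723152 and ∂z/∂N = −n_y/n_z = −1.257925.
Intercept c from DH-2: 492.8 − 336.99 + 231.46 = 387.27.
At (804, 218): z = 581.4 − 274.2 + 387.27 = 694.5 m.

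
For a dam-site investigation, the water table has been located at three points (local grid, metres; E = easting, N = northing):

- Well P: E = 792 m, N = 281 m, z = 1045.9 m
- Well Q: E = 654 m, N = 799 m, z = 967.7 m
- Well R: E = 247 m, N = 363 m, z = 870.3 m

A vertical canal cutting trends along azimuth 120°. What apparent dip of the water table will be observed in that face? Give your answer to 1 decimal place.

16.9°

Two edge vectors: Well P→Well Q = (-138, 518, -78.2), Well P→Well R = (-545, 82, -175.6).
Normal n = (Well P→Well Q) × (Well P→Well R) = (-84548.4, 18386.2, 270994).
So ∂z/∂E = −n_x/n_z = 0.31199 and ∂z/∂N = −n_y/n_z = −0.06785.
Unit vector along 120° is (sin 120°, cos 120°) = (0.8660, -0.5000).
Slope in that direction = a·(0.8660) + b·(-0.5000) = 0.30412.
Apparent dip = arctan|0.30412| = 16.9° (true dip is 17.7°, so apparent ≤ true as expected).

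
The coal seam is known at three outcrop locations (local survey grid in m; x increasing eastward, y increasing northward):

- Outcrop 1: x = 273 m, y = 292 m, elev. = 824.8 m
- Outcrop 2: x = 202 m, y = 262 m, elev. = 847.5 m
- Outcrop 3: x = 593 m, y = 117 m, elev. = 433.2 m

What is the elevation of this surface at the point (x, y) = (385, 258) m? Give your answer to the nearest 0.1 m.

713.2 m

Two edge vectors: Outcrop 1→Outcrop 2 = (-71, -30, 22.7), Outcrop 1→Outcrop 3 = (320, -175, -391.6).
Normal n = (Outcrop 1→Outcrop 2) × (Outcrop 1→Outcrop 3) = (15720.5, -20539.6, 22025).
So ∂z/∂x = −n_x/n_z = −0.71376 and ∂z/∂y = −n_y/n_z = 0.93256.
Intercept c from Outcrop 1: 824.8 + 194.86 − 272.31 = 747.35.
At (385, 258): z = −274.8 + 240.6 + 747.35 = 713.2 m.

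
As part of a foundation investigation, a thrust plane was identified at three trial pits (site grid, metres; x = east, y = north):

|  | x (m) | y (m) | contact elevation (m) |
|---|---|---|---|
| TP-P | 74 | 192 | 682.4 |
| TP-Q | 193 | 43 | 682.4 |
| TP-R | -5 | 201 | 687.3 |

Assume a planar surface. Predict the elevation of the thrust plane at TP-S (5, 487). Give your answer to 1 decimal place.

Let the plane be z = a·x + b·y + c.
TP-Q−TP-P: 119a − 149b = 0;  TP-R−TP-P: −79a + 9b = 4.9.
Solving gives a = −0.06823, b = −0.05450.
Then c = 682.4 − a·74 − b·192 = 697.91.
At (5, 487): z = −0.3 − 26.5 + 697.91 = 671.0 m.

671.0 m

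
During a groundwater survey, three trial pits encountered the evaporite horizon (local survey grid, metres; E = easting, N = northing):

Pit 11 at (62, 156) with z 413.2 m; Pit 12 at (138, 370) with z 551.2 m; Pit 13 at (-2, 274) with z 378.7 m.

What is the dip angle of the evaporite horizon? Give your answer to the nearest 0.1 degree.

47.2°

Two edge vectors: Pit 11→Pit 12 = (76, 214, 138), Pit 11→Pit 13 = (-64, 118, -34.5).
Normal n = (Pit 11→Pit 12) × (Pit 11→Pit 13) = (-23667, -6210, 22664).
So ∂z/∂E = −n_x/n_z = 1.04426 and ∂z/∂N = −n_y/n_z = 0.27400.
Gradient magnitude |∇z| = √(a² + b²) = √(1.09047 + 0.07508) = 1.07960.
True dip = arctan(1.07960) = 47.2°, dipping toward WSW (azimuth ≈ 255°).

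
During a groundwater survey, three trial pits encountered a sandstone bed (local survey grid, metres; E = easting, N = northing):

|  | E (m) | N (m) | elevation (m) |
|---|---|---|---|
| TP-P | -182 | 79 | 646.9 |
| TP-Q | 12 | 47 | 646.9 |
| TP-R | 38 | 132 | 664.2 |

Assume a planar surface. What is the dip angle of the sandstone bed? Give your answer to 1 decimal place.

11.1°

Two edge vectors: TP-P→TP-Q = (194, -32, 0), TP-P→TP-R = (220, 53, 17.3).
Normal n = (TP-P→TP-Q) × (TP-P→TP-R) = (-553.6, -3356.2, 17322).
So ∂z/∂E = −n_x/n_z = 0.03196 and ∂z/∂N = −n_y/n_z = 0.19375.
Gradient magnitude |∇z| = √(a² + b²) = √(0.00102 + 0.03754) = 0.19637.
True dip = arctan(0.19637) = 11.1°, dipping toward S (azimuth ≈ 189°).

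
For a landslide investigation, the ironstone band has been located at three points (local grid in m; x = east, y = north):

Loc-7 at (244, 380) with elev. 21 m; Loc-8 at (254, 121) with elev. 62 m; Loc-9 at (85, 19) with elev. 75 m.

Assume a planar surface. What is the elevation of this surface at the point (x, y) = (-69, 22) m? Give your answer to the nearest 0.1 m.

Two edge vectors: Loc-7→Loc-8 = (10, -259, 41), Loc-7→Loc-9 = (-159, -361, 54).
Normal n = (Loc-7→Loc-8) × (Loc-7→Loc-9) = (815, -7059, -44791).
So ∂z/∂x = −n_x/n_z = 0.01820 and ∂z/∂y = −n_y/n_z = −0.15760.
Intercept c from Loc-7: 21 − 4.44 + 59.89 = 76.45.
At (-69, 22): z = −1.3 − 3.5 + 76.45 = 71.7 m.

71.7 m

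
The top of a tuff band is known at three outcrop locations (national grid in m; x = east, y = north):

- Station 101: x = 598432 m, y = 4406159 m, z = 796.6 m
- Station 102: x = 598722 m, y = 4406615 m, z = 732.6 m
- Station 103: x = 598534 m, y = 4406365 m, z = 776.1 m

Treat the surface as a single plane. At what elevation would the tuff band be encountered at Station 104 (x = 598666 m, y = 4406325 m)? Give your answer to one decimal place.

736.1 m

Two edge vectors: Station 101→Station 102 = (290, 456, -64), Station 101→Station 103 = (102, 206, -20.5).
Normal n = (Station 101→Station 102) × (Station 101→Station 103) = (3836, -583, 13228).
So ∂z/∂x = −n_x/n_z = −0.289990928 and ∂z/∂y = −n_y/n_z = 0.044073178.
Intercept c from Station 101: 796.6 + 173539.85 − 194193.43 = −19856.98.
At (598666, 4406325): z = −173607.7 + 194200.7 − 19856.98 = 736.1 m.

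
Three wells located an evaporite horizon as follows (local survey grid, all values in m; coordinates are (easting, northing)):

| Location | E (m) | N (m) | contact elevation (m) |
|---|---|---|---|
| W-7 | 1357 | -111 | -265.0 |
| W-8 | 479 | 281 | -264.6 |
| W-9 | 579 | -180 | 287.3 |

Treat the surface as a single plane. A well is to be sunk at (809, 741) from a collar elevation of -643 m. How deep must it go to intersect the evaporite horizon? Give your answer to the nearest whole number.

Let the plane be z = a·E + b·N + c.
W-8−W-7: −878a + 392b = 0.4;  W-9−W-7: −778a − 69b = 552.3.
Solving gives a = −0.59233, b = −1.32567.
Then c = -265 − a·1357 − b·-111 = 391.64.
At (809, 741): z_contact = −479.2 − 982.3 + 391.64 = -1069.9 m.
Depth below ground = -643 − (-1069.9) = 427 m.

427 m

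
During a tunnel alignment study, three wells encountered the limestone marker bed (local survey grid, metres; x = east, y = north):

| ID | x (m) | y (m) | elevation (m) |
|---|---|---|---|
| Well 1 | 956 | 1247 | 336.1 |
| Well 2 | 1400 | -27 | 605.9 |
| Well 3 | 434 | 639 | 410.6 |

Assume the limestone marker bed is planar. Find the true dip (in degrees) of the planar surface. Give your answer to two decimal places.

11.32°

Let the plane be z = a·x + b·y + c.
Well 2−Well 1: 444a − 1274b = 269.8;  Well 3−Well 1: −522a − 608b = 74.5.
Solving gives a = 0.07393, b = −0.18601.
Gradient magnitude |∇z| = √(a² + b²) = √(0.00547 + 0.03460) = 0.20016.
True dip = arctan(0.20016) = 11.32°, dipping toward NNW (azimuth ≈ 338°).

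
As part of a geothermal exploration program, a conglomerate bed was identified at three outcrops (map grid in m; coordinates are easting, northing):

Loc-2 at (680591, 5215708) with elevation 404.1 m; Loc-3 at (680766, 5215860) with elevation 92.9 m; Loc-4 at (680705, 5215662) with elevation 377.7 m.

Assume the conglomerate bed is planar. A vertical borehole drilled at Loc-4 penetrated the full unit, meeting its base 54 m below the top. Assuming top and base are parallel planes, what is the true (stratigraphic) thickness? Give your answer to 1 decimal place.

31.2 m

Let the plane be z = a·easting + b·northing + c.
Loc-3−Loc-2: 175a + 152b = −311.2;  Loc-4−Loc-2: 114a − 46b = −26.4.
Solving gives a = −0.72220, b = −1.21589.
|∇z| = √(a²+b²) = 1.41420, so dip δ = arctan(1.41420) = 54.74°.
True thickness = vertical thickness × cos δ = 54 × cos 54.74° = 31.2 m.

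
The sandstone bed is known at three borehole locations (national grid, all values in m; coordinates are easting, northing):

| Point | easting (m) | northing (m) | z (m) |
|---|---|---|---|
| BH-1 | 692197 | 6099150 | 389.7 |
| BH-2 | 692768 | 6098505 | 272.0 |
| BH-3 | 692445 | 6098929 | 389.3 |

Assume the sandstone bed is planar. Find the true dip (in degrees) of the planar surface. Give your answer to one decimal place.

Let the plane be z = a·easting + b·northing + c.
BH-2−BH-1: 571a − 645b = −117.7;  BH-3−BH-1: 248a − 221b = −0.4.
Solving gives a = 0.76264, b = 0.85763.
Gradient magnitude |∇z| = √(a² + b²) = √(0.58162 + 0.73552) = 1.14767.
True dip = arctan(1.14767) = 48.9°, dipping toward SW (azimuth ≈ 222°).

48.9°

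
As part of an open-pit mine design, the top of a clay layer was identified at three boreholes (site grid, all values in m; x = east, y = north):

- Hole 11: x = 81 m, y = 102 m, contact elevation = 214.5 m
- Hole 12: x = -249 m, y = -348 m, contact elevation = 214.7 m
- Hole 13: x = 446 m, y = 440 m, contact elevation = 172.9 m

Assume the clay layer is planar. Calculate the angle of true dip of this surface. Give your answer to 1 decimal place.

23.7°

Two edge vectors: Hole 11→Hole 12 = (-330, -450, 0.2), Hole 11→Hole 13 = (365, 338, -41.6).
Normal n = (Hole 11→Hole 12) × (Hole 11→Hole 13) = (18652.4, -13655, 52710).
So ∂z/∂x = −n_x/n_z = −0.35387 and ∂z/∂y = −n_y/n_z = 0.25906.
Gradient magnitude |∇z| = √(a² + b²) = √(0.12522 + 0.06711) = 0.43856.
True dip = arctan(0.43856) = 23.7°, dipping toward SE (azimuth ≈ 126°).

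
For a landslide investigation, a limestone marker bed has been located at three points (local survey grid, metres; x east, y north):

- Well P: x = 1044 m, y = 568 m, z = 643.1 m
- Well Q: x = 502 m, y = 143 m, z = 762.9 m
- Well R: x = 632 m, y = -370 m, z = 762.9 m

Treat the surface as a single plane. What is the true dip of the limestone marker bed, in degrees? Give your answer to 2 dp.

Let the plane be z = a·x + b·y + c.
Well Q−Well P: −542a − 425b = 119.8;  Well R−Well P: −412a − 938b = 119.8.
Solving gives a = −0.18439, b = −0.04673.
Gradient magnitude |∇z| = √(a² + b²) = √(0.03400 + 0.00218) = 0.19022.
True dip = arctan(0.19022) = 10.77°, dipping toward ENE (azimuth ≈ 076°).

10.77°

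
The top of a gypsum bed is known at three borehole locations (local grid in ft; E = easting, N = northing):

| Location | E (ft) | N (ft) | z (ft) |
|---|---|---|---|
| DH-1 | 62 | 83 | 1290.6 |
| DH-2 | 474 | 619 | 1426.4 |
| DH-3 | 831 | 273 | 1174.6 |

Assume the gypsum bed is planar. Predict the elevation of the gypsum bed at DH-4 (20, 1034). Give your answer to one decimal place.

1735.2 ft

Two edge vectors: DH-1→DH-2 = (412, 536, 135.8), DH-1→DH-3 = (769, 190, -116).
Normal n = (DH-1→DH-2) × (DH-1→DH-3) = (-87978, 152222.2, -333904).
So ∂z/∂E = −n_x/n_z = −0.263483 and ∂z/∂N = −n_y/n_z = 0.455886.
Intercept c from DH-1: 1290.6 + 16.34 − 37.84 = 1269.10.
At (20, 1034): z = −5.3 + 471.4 + 1269.10 = 1735.2 ft.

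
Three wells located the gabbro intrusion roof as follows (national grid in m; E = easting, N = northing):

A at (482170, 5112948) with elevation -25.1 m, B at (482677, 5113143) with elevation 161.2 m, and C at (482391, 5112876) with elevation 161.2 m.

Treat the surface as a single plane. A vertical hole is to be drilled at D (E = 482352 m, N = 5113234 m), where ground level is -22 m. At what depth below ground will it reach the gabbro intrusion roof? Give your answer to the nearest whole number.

81 m

Two edge vectors: A→B = (507, 195, 186.3), A→C = (221, -72, 186.3).
Normal n = (A→B) × (A→C) = (49742.1, -53281.8, -79599).
So ∂z/∂E = −n_x/n_z = 0.62490860 and ∂z/∂N = −n_y/n_z = −0.66937776.
Intercept c from A: -25.1 − 301312.18 + 3422493.66 = 3121156.38.
At (482352, 5113234): z_contact = 301425.9 − 3422685.1 + 3121156.38 = -102.8 m.
Depth below ground = -22 − (-102.8) = 81 m.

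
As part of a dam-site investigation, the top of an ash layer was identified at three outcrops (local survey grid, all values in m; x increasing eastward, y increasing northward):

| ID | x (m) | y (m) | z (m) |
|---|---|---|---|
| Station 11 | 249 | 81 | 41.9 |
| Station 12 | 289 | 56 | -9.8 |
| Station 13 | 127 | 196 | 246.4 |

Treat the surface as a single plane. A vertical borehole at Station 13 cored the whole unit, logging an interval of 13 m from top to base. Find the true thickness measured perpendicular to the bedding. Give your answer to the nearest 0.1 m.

Two edge vectors: Station 11→Station 12 = (40, -25, -51.7), Station 11→Station 13 = (-122, 115, 204.5).
Normal n = (Station 11→Station 12) × (Station 11→Station 13) = (833, -1872.6, 1550).
So ∂z/∂x = −n_x/n_z = −0.53742 and ∂z/∂y = −n_y/n_z = 1.20813.
|∇z| = √(a²+b²) = 1.32227, so dip δ = arctan(1.32227) = 52.90°.
True thickness = vertical thickness × cos δ = 13 × cos 52.90° = 7.8 m.

7.8 m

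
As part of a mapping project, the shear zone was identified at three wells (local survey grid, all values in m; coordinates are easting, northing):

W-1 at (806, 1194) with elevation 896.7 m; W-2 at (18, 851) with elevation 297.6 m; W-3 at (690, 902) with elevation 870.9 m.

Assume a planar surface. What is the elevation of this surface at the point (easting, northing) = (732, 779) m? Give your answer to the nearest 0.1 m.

Let the plane be z = a·easting + b·northing + c.
W-2−W-1: −788a − 343b = −599.1;  W-3−W-1: −116a − 292b = −25.8.
Solving gives a = 0.872732, b = −0.258345.
Then c = 896.7 − a·806 − b·1194 = 501.74.
At (732, 779): z = 638.8 − 201.3 + 501.74 = 939.3 m.

939.3 m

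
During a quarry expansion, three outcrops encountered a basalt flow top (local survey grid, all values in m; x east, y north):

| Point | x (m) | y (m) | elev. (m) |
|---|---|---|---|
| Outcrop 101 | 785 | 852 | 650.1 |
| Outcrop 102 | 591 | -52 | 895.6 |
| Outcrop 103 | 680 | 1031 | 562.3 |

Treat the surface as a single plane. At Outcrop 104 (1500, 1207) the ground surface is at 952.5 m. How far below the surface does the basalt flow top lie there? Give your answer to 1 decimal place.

Let the plane be z = a·x + b·y + c.
Outcrop 102−Outcrop 101: −194a − 904b = 245.5;  Outcrop 103−Outcrop 101: −105a + 179b = −87.8.
Solving gives a = 0.273257, b = −0.330212.
Then c = 650.1 − a·785 − b·852 = 716.93.
At (1500, 1207): z_contact = 409.89 − 398.57 + 716.93 = 728.25 m.
Depth below ground = 952.5 − 728.25 = 224.2 m.

224.2 m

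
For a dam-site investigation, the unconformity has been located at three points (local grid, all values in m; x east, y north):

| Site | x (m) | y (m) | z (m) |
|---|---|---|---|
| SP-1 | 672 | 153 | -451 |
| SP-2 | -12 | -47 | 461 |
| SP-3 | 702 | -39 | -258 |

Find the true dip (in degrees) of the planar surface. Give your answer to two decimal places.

Let the plane be z = a·x + b·y + c.
SP-2−SP-1: −684a − 200b = 912;  SP-3−SP-1: 30a − 192b = 193.
Solving gives a = −0.99400, b = −1.16052.
Gradient magnitude |∇z| = √(a² + b²) = √(0.98804 + 1.34681) = 1.52802.
True dip = arctan(1.52802) = 56.80°, dipping toward NE (azimuth ≈ 041°).

56.80°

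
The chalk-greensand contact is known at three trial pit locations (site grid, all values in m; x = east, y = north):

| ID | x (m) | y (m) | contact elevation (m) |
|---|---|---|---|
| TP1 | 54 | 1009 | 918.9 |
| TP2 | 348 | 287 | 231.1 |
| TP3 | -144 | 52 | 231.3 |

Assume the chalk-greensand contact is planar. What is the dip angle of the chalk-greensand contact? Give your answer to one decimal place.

41.5°

Let the plane be z = a·x + b·y + c.
TP2−TP1: 294a − 722b = −687.8;  TP3−TP1: −198a − 957b = −687.6.
Solving gives a = −0.38127, b = 0.79738.
Gradient magnitude |∇z| = √(a² + b²) = √(0.14537 + 0.63581) = 0.88384.
True dip = arctan(0.88384) = 41.5°, dipping toward SSE (azimuth ≈ 154°).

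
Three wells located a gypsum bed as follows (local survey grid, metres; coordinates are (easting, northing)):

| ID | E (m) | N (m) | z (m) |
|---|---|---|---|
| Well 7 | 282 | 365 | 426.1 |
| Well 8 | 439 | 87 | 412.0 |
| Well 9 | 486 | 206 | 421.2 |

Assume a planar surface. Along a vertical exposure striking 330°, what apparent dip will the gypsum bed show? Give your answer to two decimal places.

Two edge vectors: Well 7→Well 8 = (157, -278, -14.1), Well 7→Well 9 = (204, -159, -4.9).
Normal n = (Well 7→Well 8) × (Well 7→Well 9) = (-879.7, -2107.1, 31749).
So ∂z/∂E = −n_x/n_z = 0.02771 and ∂z/∂N = −n_y/n_z = 0.06637.
Unit vector along 330° is (sin 330°, cos 330°) = (-0.5000, 0.8660).
Slope in that direction = a·(-0.5000) + b·(0.8660) = 0.04362.
Apparent dip = arctan|0.04362| = 2.50° (true dip is 4.1°, so apparent ≤ true as expected).

2.50°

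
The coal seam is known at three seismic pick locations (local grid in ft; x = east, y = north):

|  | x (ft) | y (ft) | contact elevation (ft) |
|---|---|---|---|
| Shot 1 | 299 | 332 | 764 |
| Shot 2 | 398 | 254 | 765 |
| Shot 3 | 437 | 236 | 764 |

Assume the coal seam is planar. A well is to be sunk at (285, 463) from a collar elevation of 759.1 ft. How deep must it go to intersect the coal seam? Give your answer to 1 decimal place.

Let the plane be z = a·x + b·y + c.
Shot 2−Shot 1: 99a − 78b = 1;  Shot 3−Shot 1: 138a − 96b = 0.
Solving gives a = −0.07619, b = −0.10952.
Then c = 764 − a·299 − b·332 = 823.14.
At (285, 463): z_contact = −21.71 − 50.71 + 823.14 = 750.72 ft.
Depth below ground = 759.1 − 750.72 = 8.4 ft.

8.4 ft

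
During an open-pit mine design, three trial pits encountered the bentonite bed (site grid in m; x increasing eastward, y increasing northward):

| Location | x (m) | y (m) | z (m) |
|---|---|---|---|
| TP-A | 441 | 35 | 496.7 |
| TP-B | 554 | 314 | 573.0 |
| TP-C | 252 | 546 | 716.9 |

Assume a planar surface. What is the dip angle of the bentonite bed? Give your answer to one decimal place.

Two edge vectors: TP-A→TP-B = (113, 279, 76.3), TP-A→TP-C = (-189, 511, 220.2).
Normal n = (TP-A→TP-B) × (TP-A→TP-C) = (22446.5, -39303.3, 110474).
So ∂z/∂x = −n_x/n_z = −0.20318 and ∂z/∂y = −n_y/n_z = 0.35577.
Gradient magnitude |∇z| = √(a² + b²) = √(0.04128 + 0.12657) = 0.40970.
True dip = arctan(0.40970) = 22.3°, dipping toward SSE (azimuth ≈ 150°).

22.3°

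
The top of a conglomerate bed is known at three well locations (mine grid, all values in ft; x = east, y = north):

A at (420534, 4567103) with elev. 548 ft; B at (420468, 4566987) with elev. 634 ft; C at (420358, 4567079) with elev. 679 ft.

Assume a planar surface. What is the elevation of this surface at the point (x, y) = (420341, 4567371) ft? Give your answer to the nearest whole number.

Let the plane be z = a·x + b·y + c.
B−A: −66a − 116b = 86;  C−A: −176a − 24b = 131.
Solving gives a = −0.69732370, b = −0.34462617.
Then c = 548 − a·420534 − b·4567103 = 1867739.53.
At (420341, 4567371): z = −293113.7 − 1574035.6 + 1867739.53 = 590.2 ft.

590 ft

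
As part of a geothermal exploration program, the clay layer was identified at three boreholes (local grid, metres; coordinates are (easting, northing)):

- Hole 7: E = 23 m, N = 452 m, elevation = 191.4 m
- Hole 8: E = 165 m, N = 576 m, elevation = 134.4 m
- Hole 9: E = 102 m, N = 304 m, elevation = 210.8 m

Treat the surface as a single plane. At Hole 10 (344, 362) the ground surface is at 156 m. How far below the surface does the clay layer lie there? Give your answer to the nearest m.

Two edge vectors: Hole 7→Hole 8 = (142, 124, -57), Hole 7→Hole 9 = (79, -148, 19.4).
Normal n = (Hole 7→Hole 8) × (Hole 7→Hole 9) = (-6030.4, -7257.8, -30812).
So ∂z/∂E = −n_x/n_z = −0.19572 and ∂z/∂N = −n_y/n_z = −0.23555.
Intercept c from Hole 7: 191.4 + 4.50 + 106.47 = 302.37.
At (344, 362): z_contact = −67.3 − 85.3 + 302.37 = 149.8 m.
Depth below ground = 156 − 149.8 = 6 m.

6 m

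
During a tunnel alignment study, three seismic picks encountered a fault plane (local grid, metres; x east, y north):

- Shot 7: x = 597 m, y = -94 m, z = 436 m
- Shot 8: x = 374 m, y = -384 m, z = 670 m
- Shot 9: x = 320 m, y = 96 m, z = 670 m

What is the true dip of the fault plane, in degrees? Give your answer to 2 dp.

Two edge vectors: Shot 7→Shot 8 = (-223, -290, 234), Shot 7→Shot 9 = (-277, 190, 234).
Normal n = (Shot 7→Shot 8) × (Shot 7→Shot 9) = (-112320, -12636, -122700).
So ∂z/∂x = −n_x/n_z = −0.91540 and ∂z/∂y = −n_y/n_z = −0.10298.
Gradient magnitude |∇z| = √(a² + b²) = √(0.83796 + 0.01061) = 0.92118.
True dip = arctan(0.92118) = 42.65°, dipping toward E (azimuth ≈ 084°).

42.65°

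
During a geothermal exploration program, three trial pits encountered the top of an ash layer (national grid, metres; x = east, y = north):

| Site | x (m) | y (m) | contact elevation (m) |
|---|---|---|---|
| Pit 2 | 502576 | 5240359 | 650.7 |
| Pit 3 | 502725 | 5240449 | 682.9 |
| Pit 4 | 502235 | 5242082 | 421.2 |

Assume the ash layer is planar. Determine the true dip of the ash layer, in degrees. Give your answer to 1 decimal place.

Let the plane be z = a·x + b·y + c.
Pit 3−Pit 2: 149a + 90b = 32.2;  Pit 4−Pit 2: −341a + 1723b = −229.5.
Solving gives a = 0.26490, b = −0.08077.
Gradient magnitude |∇z| = √(a² + b²) = √(0.07017 + 0.00652) = 0.27694.
True dip = arctan(0.27694) = 15.5°, dipping toward WNW (azimuth ≈ 287°).

15.5°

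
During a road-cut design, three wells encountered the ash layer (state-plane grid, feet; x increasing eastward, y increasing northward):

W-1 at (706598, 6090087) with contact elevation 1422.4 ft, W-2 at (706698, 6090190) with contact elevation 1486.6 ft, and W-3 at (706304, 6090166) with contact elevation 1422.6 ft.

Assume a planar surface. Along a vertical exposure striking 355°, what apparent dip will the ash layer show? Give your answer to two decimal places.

Let the plane be z = a·x + b·y + c.
W-2−W-1: 100a + 103b = 64.2;  W-3−W-1: −294a + 79b = 0.2.
Solving gives a = 0.13229, b = 0.49486.
Unit vector along 355° is (sin 355°, cos 355°) = (-0.0872, 0.9962).
Slope in that direction = a·(-0.0872) + b·(0.9962) = 0.48145.
Apparent dip = arctan|0.48145| = 25.71° (true dip is 27.1°, so apparent ≤ true as expected).

25.71°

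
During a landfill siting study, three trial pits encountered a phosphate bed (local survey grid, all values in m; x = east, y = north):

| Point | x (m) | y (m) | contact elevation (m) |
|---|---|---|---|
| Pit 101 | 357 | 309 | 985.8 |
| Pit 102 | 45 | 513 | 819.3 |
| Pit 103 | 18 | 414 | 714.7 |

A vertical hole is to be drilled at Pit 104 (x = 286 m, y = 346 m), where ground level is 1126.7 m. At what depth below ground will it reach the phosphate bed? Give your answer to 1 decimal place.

Let the plane be z = a·x + b·y + c.
Pit 102−Pit 101: −312a + 204b = −166.5;  Pit 103−Pit 101: −339a + 105b = −271.1.
Solving gives a = 1.03918, b = 0.77315.
Then c = 985.8 − a·357 − b·309 = 375.91.
At (286, 346): z_contact = 297.20 + 267.51 + 375.91 = 940.63 m.
Depth below ground = 1126.7 − 940.63 = 186.1 m.

186.1 m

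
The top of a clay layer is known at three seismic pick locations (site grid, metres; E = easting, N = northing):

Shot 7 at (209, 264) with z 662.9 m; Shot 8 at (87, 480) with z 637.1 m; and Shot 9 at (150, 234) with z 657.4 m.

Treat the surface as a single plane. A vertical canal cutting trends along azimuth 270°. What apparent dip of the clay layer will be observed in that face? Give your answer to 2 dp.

6.82°

Let the plane be z = a·E + b·N + c.
Shot 8−Shot 7: −122a + 216b = −25.8;  Shot 9−Shot 7: −59a − 30b = −5.5.
Solving gives a = 0.11960, b = −0.05189.
Unit vector along 270° is (sin 270°, cos 270°) = (-1.0000, -0.0000).
Slope in that direction = a·(-1.0000) + b·(-0.0000) = −0.11960.
Apparent dip = arctan|0.11960| = 6.82° (true dip is 7.4°, so apparent ≤ true as expected).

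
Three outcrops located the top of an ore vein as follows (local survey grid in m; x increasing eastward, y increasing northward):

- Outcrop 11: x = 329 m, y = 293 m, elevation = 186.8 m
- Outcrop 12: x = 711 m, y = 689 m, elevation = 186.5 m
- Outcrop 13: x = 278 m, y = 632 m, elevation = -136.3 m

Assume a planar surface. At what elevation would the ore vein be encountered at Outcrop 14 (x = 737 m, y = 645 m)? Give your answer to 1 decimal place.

245.0 m

Two edge vectors: Outcrop 11→Outcrop 12 = (382, 396, -0.3), Outcrop 11→Outcrop 13 = (-51, 339, -323.1).
Normal n = (Outcrop 11→Outcrop 12) × (Outcrop 11→Outcrop 13) = (-127845.9, 123439.5, 149694).
So ∂z/∂x = −n_x/n_z = 0.85405 and ∂z/∂y = −n_y/n_z = −0.82461.
Intercept c from Outcrop 11: 186.8 − 280.98 + 241.61 = 147.43.
At (737, 645): z = 629.4 − 531.9 + 147.43 = 245.0 m.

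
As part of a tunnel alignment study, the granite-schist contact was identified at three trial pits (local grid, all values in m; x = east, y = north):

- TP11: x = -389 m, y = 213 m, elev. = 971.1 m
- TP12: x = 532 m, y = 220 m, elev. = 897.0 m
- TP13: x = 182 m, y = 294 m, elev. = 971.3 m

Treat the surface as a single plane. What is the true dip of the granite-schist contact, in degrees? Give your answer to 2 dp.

31.29°

Two edge vectors: TP11→TP12 = (921, 7, -74.1), TP11→TP13 = (571, 81, 0.2).
Normal n = (TP11→TP12) × (TP11→TP13) = (6003.5, -42495.3, 70604).
So ∂z/∂x = −n_x/n_z = −0.08503 and ∂z/∂y = −n_y/n_z = 0.60188.
Gradient magnitude |∇z| = √(a² + b²) = √(0.00723 + 0.36226) = 0.60786.
True dip = arctan(0.60786) = 31.29°, dipping toward S (azimuth ≈ 172°).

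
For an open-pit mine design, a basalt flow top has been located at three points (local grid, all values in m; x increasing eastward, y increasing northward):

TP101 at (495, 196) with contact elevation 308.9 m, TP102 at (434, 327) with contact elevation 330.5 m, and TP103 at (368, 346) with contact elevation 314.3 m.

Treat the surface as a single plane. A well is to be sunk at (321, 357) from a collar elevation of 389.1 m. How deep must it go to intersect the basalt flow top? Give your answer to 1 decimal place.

87.2 m

Two edge vectors: TP101→TP102 = (-61, 131, 21.6), TP101→TP103 = (-127, 150, 5.4).
Normal n = (TP101→TP102) × (TP101→TP103) = (-2532.6, -2413.8, 7487).
So ∂z/∂x = −n_x/n_z = 0.33827 and ∂z/∂y = −n_y/n_z = 0.32240.
Intercept c from TP101: 308.9 − 167.44 − 63.19 = 78.27.
At (321, 357): z_contact = 108.58 + 115.10 + 78.27 = 301.95 m.
Depth below ground = 389.1 − 301.95 = 87.2 m.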